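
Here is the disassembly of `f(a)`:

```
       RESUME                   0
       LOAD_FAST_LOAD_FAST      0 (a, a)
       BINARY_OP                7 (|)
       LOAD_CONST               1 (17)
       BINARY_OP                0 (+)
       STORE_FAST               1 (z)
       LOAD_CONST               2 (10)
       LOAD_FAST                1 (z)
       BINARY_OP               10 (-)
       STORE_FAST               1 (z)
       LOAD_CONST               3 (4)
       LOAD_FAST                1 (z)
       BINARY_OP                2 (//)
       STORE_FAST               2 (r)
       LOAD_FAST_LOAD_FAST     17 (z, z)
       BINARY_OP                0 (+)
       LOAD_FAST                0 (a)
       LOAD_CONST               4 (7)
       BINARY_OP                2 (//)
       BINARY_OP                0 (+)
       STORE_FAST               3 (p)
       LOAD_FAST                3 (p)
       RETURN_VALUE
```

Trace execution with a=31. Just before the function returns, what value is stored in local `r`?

-1

LOAD_FAST_LOAD_FAST a,a → push 31,31. Stack: [31, 31]
BINARY_OP | → 31 | 31 = 31. Stack: [31]
LOAD_CONST → push 17. Stack: [31, 17]
BINARY_OP + → 31 + 17 = 48. Stack: [48]
STORE_FAST z → z=48. Stack: []
LOAD_CONST → push 10. Stack: [10]
LOAD_FAST z → push 48. Stack: [10, 48]
BINARY_OP - → 10 - 48 = -38. Stack: [-38]
STORE_FAST z → z=-38. Stack: []
LOAD_CONST → push 4. Stack: [4]
LOAD_FAST z → push -38. Stack: [4, -38]
BINARY_OP // → 4 // -38 = -1. Stack: [-1]
STORE_FAST r → r=-1. Stack: []
LOAD_FAST_LOAD_FAST z,z → push -38,-38. Stack: [-38, -38]
BINARY_OP + → -38 + -38 = -76. Stack: [-76]
LOAD_FAST a → push 31. Stack: [-76, 31]
LOAD_CONST → push 7. Stack: [-76, 31, 7]
BINARY_OP // → 31 // 7 = 4. Stack: [-76, 4]
BINARY_OP + → -76 + 4 = -72. Stack: [-72]
STORE_FAST p → p=-72. Stack: []
LOAD_FAST p → push -72. Stack: [-72]
RETURN_VALUE → return -72.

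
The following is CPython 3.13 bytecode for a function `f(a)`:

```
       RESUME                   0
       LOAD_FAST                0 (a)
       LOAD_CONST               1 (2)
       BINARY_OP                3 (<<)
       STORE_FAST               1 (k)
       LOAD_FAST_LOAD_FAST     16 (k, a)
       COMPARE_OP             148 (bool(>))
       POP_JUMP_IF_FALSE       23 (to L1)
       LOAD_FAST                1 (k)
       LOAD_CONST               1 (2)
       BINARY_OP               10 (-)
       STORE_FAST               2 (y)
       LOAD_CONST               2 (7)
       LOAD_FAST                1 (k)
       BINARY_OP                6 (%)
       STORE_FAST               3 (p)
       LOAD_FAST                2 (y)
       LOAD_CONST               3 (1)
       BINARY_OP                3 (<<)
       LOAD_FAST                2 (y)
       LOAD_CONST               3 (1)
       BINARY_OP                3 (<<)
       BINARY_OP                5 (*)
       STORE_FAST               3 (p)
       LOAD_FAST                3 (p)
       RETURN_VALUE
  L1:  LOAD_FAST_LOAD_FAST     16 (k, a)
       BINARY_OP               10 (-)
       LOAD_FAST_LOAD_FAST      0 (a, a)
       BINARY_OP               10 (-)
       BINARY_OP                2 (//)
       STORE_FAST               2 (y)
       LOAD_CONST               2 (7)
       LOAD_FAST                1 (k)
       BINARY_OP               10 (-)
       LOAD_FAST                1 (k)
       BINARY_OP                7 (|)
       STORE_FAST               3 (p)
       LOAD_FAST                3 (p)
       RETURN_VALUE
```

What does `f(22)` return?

29584

LOAD_FAST a → push 22. Stack: [22]
LOAD_CONST → push 2. Stack: [22, 2]
BINARY_OP << → 22 << 2 = 88. Stack: [88]
STORE_FAST k → k=88. Stack: []
LOAD_FAST_LOAD_FAST k,a → push 88,22. Stack: [88, 22]
COMPARE_OP bool(>) → 88 vs 22 = True. Stack: [True]
POP_JUMP_IF_FALSE → pop True; no jump. Stack: []
LOAD_FAST k → push 88. Stack: [88]
LOAD_CONST → push 2. Stack: [88, 2]
BINARY_OP - → 88 - 2 = 86. Stack: [86]
STORE_FAST y → y=86. Stack: []
LOAD_CONST → push 7. Stack: [7]
LOAD_FAST k → push 88. Stack: [7, 88]
BINARY_OP % → 7 % 88 = 7. Stack: [7]
STORE_FAST p → p=7. Stack: []
LOAD_FAST y → push 86. Stack: [86]
LOAD_CONST → push 1. Stack: [86, 1]
BINARY_OP << → 86 << 1 = 172. Stack: [172]
LOAD_FAST y → push 86. Stack: [172, 86]
LOAD_CONST → push 1. Stack: [172, 86, 1]
BINARY_OP << → 86 << 1 = 172. Stack: [172, 172]
BINARY_OP * → 172 * 172 = 29584. Stack: [29584]
STORE_FAST p → p=29584. Stack: []
LOAD_FAST p → push 29584. Stack: [29584]
RETURN_VALUE → return 29584.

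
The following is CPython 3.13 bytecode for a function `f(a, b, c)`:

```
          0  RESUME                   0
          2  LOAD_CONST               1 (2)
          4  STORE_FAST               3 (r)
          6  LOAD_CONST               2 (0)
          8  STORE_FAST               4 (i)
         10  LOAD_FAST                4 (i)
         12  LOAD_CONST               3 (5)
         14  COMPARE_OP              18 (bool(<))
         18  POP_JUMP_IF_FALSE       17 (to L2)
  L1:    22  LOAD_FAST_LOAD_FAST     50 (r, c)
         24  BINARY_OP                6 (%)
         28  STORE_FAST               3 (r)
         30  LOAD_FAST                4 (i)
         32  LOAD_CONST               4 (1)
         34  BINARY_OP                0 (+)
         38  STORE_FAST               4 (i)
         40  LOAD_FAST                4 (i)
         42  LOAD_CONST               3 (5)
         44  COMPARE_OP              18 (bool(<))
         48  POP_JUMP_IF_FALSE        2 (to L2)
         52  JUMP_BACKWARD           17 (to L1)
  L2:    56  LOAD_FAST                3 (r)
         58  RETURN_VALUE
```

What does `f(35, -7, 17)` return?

LOAD_CONST → push 2. Stack: [2]
STORE_FAST r → r=2. Stack: []
LOAD_CONST → push 0. Stack: [0]
STORE_FAST i → i=0. Stack: []
LOAD_FAST i → push 0. Stack: [0]
LOAD_CONST → push 5. Stack: [0, 5]
COMPARE_OP bool(<) → 0 vs 5 = True. Stack: [True]
POP_JUMP_IF_FALSE → pop True; no jump. Stack: []
LOAD_FAST_LOAD_FAST r,c → push 2,17. Stack: [2, 17]
BINARY_OP % → 2 % 17 = 2. Stack: [2]
STORE_FAST r → r=2. Stack: []
LOAD_FAST i → push 0. Stack: [0]
LOAD_CONST → push 1. Stack: [0, 1]
BINARY_OP + → 0 + 1 = 1. Stack: [1]
STORE_FAST i → i=1. Stack: []
LOAD_FAST i → push 1. Stack: [1]
LOAD_CONST → push 5. Stack: [1, 5]
COMPARE_OP bool(<) → 1 vs 5 = True. Stack: [True]
POP_JUMP_IF_FALSE → pop True; no jump. Stack: []
LOAD_FAST_LOAD_FAST r,c → push 2,17. Stack: [2, 17]
BINARY_OP % → 2 % 17 = 2. Stack: [2]
STORE_FAST r → r=2. Stack: []
LOAD_FAST i → push 1. Stack: [1]
LOAD_CONST → push 1. Stack: [1, 1]
BINARY_OP + → 1 + 1 = 2. Stack: [2]
STORE_FAST i → i=2. Stack: []
LOAD_FAST i → push 2. Stack: [2]
LOAD_CONST → push 5. Stack: [2, 5]
COMPARE_OP bool(<) → 2 vs 5 = True. Stack: [True]
POP_JUMP_IF_FALSE → pop True; no jump. Stack: []
LOAD_FAST_LOAD_FAST r,c → push 2,17. Stack: [2, 17]
BINARY_OP % → 2 % 17 = 2. Stack: [2]
STORE_FAST r → r=2. Stack: []
LOAD_FAST i → push 2. Stack: [2]
LOAD_CONST → push 1. Stack: [2, 1]
BINARY_OP + → 2 + 1 = 3. Stack: [3]
STORE_FAST i → i=3. Stack: []
LOAD_FAST i → push 3. Stack: [3]
LOAD_CONST → push 5. Stack: [3, 5]
COMPARE_OP bool(<) → 3 vs 5 = True. Stack: [True]
POP_JUMP_IF_FALSE → pop True; no jump. Stack: []
LOAD_FAST_LOAD_FAST r,c → push 2,17. Stack: [2, 17]
BINARY_OP % → 2 % 17 = 2. Stack: [2]
STORE_FAST r → r=2. Stack: []
LOAD_FAST i → push 3. Stack: [3]
LOAD_CONST → push 1. Stack: [3, 1]
BINARY_OP + → 3 + 1 = 4. Stack: [4]
STORE_FAST i → i=4. Stack: []
LOAD_FAST i → push 4. Stack: [4]
LOAD_CONST → push 5. Stack: [4, 5]
COMPARE_OP bool(<) → 4 vs 5 = True. Stack: [True]
POP_JUMP_IF_FALSE → pop True; no jump. Stack: []
LOAD_FAST_LOAD_FAST r,c → push 2,17. Stack: [2, 17]
BINARY_OP % → 2 % 17 = 2. Stack: [2]
STORE_FAST r → r=2. Stack: []
LOAD_FAST i → push 4. Stack: [4]
LOAD_CONST → push 1. Stack: [4, 1]
BINARY_OP + → 4 + 1 = 5. Stack: [5]
STORE_FAST i → i=5. Stack: []
LOAD_FAST i → push 5. Stack: [5]
LOAD_CONST → push 5. Stack: [5, 5]
COMPARE_OP bool(<) → 5 vs 5 = False. Stack: [False]
POP_JUMP_IF_FALSE → pop False; jump. Stack: []
LOAD_FAST r → push 2. Stack: [2]
RETURN_VALUE → return 2.

2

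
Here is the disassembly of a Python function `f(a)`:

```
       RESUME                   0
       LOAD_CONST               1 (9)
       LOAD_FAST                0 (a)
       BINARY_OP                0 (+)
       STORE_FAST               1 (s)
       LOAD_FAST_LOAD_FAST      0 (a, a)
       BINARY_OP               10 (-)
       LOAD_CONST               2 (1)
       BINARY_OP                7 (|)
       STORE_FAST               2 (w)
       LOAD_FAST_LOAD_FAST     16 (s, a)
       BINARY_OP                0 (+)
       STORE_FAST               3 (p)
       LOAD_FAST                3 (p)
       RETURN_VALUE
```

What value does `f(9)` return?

27

LOAD_CONST → push 9. Stack: [9]
LOAD_FAST a → push 9. Stack: [9, 9]
BINARY_OP + → 9 + 9 = 18. Stack: [18]
STORE_FAST s → s=18. Stack: []
LOAD_FAST_LOAD_FAST a,a → push 9,9. Stack: [9, 9]
BINARY_OP - → 9 - 9 = 0. Stack: [0]
LOAD_CONST → push 1. Stack: [0, 1]
BINARY_OP | → 0 | 1 = 1. Stack: [1]
STORE_FAST w → w=1. Stack: []
LOAD_FAST_LOAD_FAST s,a → push 18,9. Stack: [18, 9]
BINARY_OP + → 18 + 9 = 27. Stack: [27]
STORE_FAST p → p=27. Stack: []
LOAD_FAST p → push 27. Stack: [27]
RETURN_VALUE → return 27.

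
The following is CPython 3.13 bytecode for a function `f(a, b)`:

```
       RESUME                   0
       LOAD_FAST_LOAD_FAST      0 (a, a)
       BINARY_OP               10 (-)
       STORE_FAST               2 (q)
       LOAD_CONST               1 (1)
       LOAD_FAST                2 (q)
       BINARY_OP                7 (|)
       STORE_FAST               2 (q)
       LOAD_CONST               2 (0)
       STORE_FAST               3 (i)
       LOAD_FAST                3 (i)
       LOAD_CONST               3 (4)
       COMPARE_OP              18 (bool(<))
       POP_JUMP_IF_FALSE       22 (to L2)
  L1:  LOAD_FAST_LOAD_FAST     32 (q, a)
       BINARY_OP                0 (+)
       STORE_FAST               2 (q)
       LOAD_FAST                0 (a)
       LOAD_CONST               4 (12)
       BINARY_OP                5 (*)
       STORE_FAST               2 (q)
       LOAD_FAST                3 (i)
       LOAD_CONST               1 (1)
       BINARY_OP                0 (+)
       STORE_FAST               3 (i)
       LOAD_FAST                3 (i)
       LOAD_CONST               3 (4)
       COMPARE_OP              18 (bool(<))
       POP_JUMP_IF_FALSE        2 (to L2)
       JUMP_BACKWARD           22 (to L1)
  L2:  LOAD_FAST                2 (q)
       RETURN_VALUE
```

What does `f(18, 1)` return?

LOAD_FAST_LOAD_FAST a,a → push 18,18
BINARY_OP - → 18 - 18 = 0
STORE_FAST q → q=0
LOAD_CONST → push 1
LOAD_FAST q → push 0
BINARY_OP | → 1 | 0 = 1
STORE_FAST q → q=1
LOAD_CONST → push 0
STORE_FAST i → i=0
LOAD_FAST i → push 0
LOAD_CONST → push 4
COMPARE_OP bool(<) → 0 vs 4 = True
POP_JUMP_IF_FALSE → pop True; no jump
LOAD_FAST_LOAD_FAST q,a → push 1,18
BINARY_OP + → 1 + 18 = 19
STORE_FAST q → q=19
LOAD_FAST a → push 18
LOAD_CONST → push 12
BINARY_OP * → 18 * 12 = 216
STORE_FAST q → q=216
LOAD_FAST i → push 0
LOAD_CONST → push 1
BINARY_OP + → 0 + 1 = 1
STORE_FAST i → i=1
LOAD_FAST i → push 1
LOAD_CONST → push 4
COMPARE_OP bool(<) → 1 vs 4 = True
POP_JUMP_IF_FALSE → pop True; no jump
LOAD_FAST_LOAD_FAST q,a → push 216,18
BINARY_OP + → 216 + 18 = 234
STORE_FAST q → q=234
LOAD_FAST a → push 18
LOAD_CONST → push 12
BINARY_OP * → 18 * 12 = 216
STORE_FAST q → q=216
LOAD_FAST i → push 1
LOAD_CONST → push 1
BINARY_OP + → 1 + 1 = 2
STORE_FAST i → i=2
LOAD_FAST i → push 2
LOAD_CONST → push 4
COMPARE_OP bool(<) → 2 vs 4 = True
POP_JUMP_IF_FALSE → pop True; no jump
LOAD_FAST_LOAD_FAST q,a → push 216,18
BINARY_OP + → 216 + 18 = 234
STORE_FAST q → q=234
LOAD_FAST a → push 18
LOAD_CONST → push 12
BINARY_OP * → 18 * 12 = 216
STORE_FAST q → q=216
LOAD_FAST i → push 2
LOAD_CONST → push 1
BINARY_OP + → 2 + 1 = 3
STORE_FAST i → i=3
LOAD_FAST i → push 3
LOAD_CONST → push 4
COMPARE_OP bool(<) → 3 vs 4 = True
POP_JUMP_IF_FALSE → pop True; no jump
LOAD_FAST_LOAD_FAST q,a → push 216,18
BINARY_OP + → 216 + 18 = 234
STORE_FAST q → q=234
LOAD_FAST a → push 18
LOAD_CONST → push 12
BINARY_OP * → 18 * 12 = 216
STORE_FAST q → q=216
LOAD_FAST i → push 3
LOAD_CONST → push 1
BINARY_OP + → 3 + 1 = 4
STORE_FAST i → i=4
LOAD_FAST i → push 4
LOAD_CONST → push 4
COMPARE_OP bool(<) → 4 vs 4 = False
POP_JUMP_IF_FALSE → pop False; jump
LOAD_FAST q → push 216
RETURN_VALUE → return 216.

216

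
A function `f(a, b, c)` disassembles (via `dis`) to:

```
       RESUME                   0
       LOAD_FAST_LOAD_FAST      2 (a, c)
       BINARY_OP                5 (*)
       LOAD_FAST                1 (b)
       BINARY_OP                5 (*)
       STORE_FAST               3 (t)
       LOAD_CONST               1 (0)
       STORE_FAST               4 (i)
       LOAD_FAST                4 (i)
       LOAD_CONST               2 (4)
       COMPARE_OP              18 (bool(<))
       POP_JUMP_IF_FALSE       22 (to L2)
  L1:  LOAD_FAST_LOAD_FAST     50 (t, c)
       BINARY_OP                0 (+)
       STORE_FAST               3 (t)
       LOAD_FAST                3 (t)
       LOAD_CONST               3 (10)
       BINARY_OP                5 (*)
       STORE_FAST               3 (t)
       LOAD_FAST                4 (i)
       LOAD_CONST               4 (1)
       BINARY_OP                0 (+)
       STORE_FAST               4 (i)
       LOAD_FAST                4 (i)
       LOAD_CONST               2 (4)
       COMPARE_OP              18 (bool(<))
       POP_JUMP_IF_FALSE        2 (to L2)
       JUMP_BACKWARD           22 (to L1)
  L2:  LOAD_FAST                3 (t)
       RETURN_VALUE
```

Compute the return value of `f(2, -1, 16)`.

LOAD_FAST_LOAD_FAST a,c → push 2,16
BINARY_OP * → 2 * 16 = 32
LOAD_FAST b → push -1
BINARY_OP * → 32 * -1 = -32
STORE_FAST t → t=-32
LOAD_CONST → push 0
STORE_FAST i → i=0
LOAD_FAST i → push 0
LOAD_CONST → push 4
COMPARE_OP bool(<) → 0 vs 4 = True
POP_JUMP_IF_FALSE → pop True; no jump
LOAD_FAST_LOAD_FAST t,c → push -32,16
BINARY_OP + → -32 + 16 = -16
STORE_FAST t → t=-16
LOAD_FAST t → push -16
LOAD_CONST → push 10
BINARY_OP * → -16 * 10 = -160
STORE_FAST t → t=-160
LOAD_FAST i → push 0
LOAD_CONST → push 1
BINARY_OP + → 0 + 1 = 1
STORE_FAST i → i=1
LOAD_FAST i → push 1
LOAD_CONST → push 4
COMPARE_OP bool(<) → 1 vs 4 = True
POP_JUMP_IF_FALSE → pop True; no jump
LOAD_FAST_LOAD_FAST t,c → push -160,16
BINARY_OP + → -160 + 16 = -144
STORE_FAST t → t=-144
LOAD_FAST t → push -144
LOAD_CONST → push 10
BINARY_OP * → -144 * 10 = -1440
STORE_FAST t → t=-1440
LOAD_FAST i → push 1
LOAD_CONST → push 1
BINARY_OP + → 1 + 1 = 2
STORE_FAST i → i=2
LOAD_FAST i → push 2
LOAD_CONST → push 4
COMPARE_OP bool(<) → 2 vs 4 = True
POP_JUMP_IF_FALSE → pop True; no jump
LOAD_FAST_LOAD_FAST t,c → push -1440,16
BINARY_OP + → -1440 + 16 = -1424
STORE_FAST t → t=-1424
LOAD_FAST t → push -1424
LOAD_CONST → push 10
BINARY_OP * → -1424 * 10 = -14240
STORE_FAST t → t=-14240
LOAD_FAST i → push 2
LOAD_CONST → push 1
BINARY_OP + → 2 + 1 = 3
STORE_FAST i → i=3
LOAD_FAST i → push 3
LOAD_CONST → push 4
COMPARE_OP bool(<) → 3 vs 4 = True
POP_JUMP_IF_FALSE → pop True; no jump
LOAD_FAST_LOAD_FAST t,c → push -14240,16
BINARY_OP + → -14240 + 16 = -14224
STORE_FAST t → t=-14224
LOAD_FAST t → push -14224
LOAD_CONST → push 10
BINARY_OP * → -14224 * 10 = -142240
STORE_FAST t → t=-142240
LOAD_FAST i → push 3
LOAD_CONST → push 1
BINARY_OP + → 3 + 1 = 4
STORE_FAST i → i=4
LOAD_FAST i → push 4
LOAD_CONST → push 4
COMPARE_OP bool(<) → 4 vs 4 = False
POP_JUMP_IF_FALSE → pop False; jump
LOAD_FAST t → push -142240
RETURN_VALUE → return -142240.

-142240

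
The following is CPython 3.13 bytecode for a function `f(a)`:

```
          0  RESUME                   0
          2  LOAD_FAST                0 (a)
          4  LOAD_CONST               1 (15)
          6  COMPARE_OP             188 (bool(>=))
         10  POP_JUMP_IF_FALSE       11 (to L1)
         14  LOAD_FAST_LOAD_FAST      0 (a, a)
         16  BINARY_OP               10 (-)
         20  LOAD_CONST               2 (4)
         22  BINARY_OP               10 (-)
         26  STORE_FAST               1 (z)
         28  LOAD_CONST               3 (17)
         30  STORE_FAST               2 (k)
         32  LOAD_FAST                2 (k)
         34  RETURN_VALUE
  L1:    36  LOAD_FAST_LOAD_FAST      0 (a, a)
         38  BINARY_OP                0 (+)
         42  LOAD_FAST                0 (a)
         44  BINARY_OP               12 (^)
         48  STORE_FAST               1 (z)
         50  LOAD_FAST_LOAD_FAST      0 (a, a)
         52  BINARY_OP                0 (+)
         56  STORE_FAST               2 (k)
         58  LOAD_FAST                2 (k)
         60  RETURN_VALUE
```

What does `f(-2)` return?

-4

LOAD_FAST a → push -2. Stack: [-2]
LOAD_CONST → push 15. Stack: [-2, 15]
COMPARE_OP bool(>=) → -2 vs 15 = False. Stack: [False]
POP_JUMP_IF_FALSE → pop False; jump. Stack: []
LOAD_FAST_LOAD_FAST a,a → push -2,-2. Stack: [-2, -2]
BINARY_OP + → -2 + -2 = -4. Stack: [-4]
LOAD_FAST a → push -2. Stack: [-4, -2]
BINARY_OP ^ → -4 ^ -2 = 2. Stack: [2]
STORE_FAST z → z=2. Stack: []
LOAD_FAST_LOAD_FAST a,a → push -2,-2. Stack: [-2, -2]
BINARY_OP + → -2 + -2 = -4. Stack: [-4]
STORE_FAST k → k=-4. Stack: []
LOAD_FAST k → push -4. Stack: [-4]
RETURN_VALUE → return -4.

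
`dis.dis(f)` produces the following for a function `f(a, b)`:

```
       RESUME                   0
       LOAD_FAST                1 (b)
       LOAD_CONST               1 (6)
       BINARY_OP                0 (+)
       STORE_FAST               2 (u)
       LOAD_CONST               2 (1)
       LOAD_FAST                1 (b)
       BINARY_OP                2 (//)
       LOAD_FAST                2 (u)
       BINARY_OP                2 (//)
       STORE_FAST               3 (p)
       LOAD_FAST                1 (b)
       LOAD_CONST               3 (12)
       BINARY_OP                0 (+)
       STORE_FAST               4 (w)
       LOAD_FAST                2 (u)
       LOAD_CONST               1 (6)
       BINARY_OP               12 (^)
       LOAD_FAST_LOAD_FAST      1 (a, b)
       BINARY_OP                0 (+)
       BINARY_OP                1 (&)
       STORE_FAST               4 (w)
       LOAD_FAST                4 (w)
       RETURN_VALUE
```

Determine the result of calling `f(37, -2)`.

2

LOAD_FAST b → push -2. Stack: [-2]
LOAD_CONST → push 6. Stack: [-2, 6]
BINARY_OP + → -2 + 6 = 4. Stack: [4]
STORE_FAST u → u=4. Stack: []
LOAD_CONST → push 1. Stack: [1]
LOAD_FAST b → push -2. Stack: [1, -2]
BINARY_OP // → 1 // -2 = -1. Stack: [-1]
LOAD_FAST u → push 4. Stack: [-1, 4]
BINARY_OP // → -1 // 4 = -1. Stack: [-1]
STORE_FAST p → p=-1. Stack: []
LOAD_FAST b → push -2. Stack: [-2]
LOAD_CONST → push 12. Stack: [-2, 12]
BINARY_OP + → -2 + 12 = 10. Stack: [10]
STORE_FAST w → w=10. Stack: []
LOAD_FAST u → push 4. Stack: [4]
LOAD_CONST → push 6. Stack: [4, 6]
BINARY_OP ^ → 4 ^ 6 = 2. Stack: [2]
LOAD_FAST_LOAD_FAST a,b → push 37,-2. Stack: [2, 37, -2]
BINARY_OP + → 37 + -2 = 35. Stack: [2, 35]
BINARY_OP & → 2 & 35 = 2. Stack: [2]
STORE_FAST w → w=2. Stack: []
LOAD_FAST w → push 2. Stack: [2]
RETURN_VALUE → return 2.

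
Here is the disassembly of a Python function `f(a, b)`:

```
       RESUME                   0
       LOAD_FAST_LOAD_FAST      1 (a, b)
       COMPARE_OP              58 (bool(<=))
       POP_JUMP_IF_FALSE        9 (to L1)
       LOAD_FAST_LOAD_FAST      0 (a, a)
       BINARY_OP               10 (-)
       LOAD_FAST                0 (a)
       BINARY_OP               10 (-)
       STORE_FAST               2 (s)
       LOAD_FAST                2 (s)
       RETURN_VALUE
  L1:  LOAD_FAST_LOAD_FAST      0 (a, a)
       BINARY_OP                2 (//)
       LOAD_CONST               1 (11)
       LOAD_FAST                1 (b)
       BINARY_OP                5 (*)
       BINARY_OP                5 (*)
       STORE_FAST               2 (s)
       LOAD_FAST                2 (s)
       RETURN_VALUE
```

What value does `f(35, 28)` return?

LOAD_FAST_LOAD_FAST a,b → push 35,28. Stack: [35, 28]
COMPARE_OP bool(<=) → 35 vs 28 = False. Stack: [False]
POP_JUMP_IF_FALSE → pop False; jump. Stack: []
LOAD_FAST_LOAD_FAST a,a → push 35,35. Stack: [35, 35]
BINARY_OP // → 35 // 35 = 1. Stack: [1]
LOAD_CONST → push 11. Stack: [1, 11]
LOAD_FAST b → push 28. Stack: [1, 11, 28]
BINARY_OP * → 11 * 28 = 308. Stack: [1, 308]
BINARY_OP * → 1 * 308 = 308. Stack: [308]
STORE_FAST s → s=308. Stack: []
LOAD_FAST s → push 308. Stack: [308]
RETURN_VALUE → return 308.

308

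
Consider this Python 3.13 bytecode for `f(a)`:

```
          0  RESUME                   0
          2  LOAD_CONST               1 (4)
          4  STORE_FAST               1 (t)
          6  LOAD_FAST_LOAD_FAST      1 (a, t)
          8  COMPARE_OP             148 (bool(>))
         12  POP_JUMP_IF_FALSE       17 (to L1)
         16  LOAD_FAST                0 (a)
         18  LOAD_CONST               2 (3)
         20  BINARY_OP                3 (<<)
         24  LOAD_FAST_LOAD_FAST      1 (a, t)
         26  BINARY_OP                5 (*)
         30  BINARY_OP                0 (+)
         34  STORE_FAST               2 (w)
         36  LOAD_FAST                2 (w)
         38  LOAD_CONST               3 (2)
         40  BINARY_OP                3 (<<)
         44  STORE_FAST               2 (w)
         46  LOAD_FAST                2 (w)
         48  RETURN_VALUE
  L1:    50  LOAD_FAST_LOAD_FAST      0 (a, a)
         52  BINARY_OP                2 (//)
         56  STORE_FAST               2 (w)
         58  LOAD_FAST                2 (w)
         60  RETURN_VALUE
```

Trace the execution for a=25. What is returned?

LOAD_CONST → push 4. Stack: [4]
STORE_FAST t → t=4. Stack: []
LOAD_FAST_LOAD_FAST a,t → push 25,4. Stack: [25, 4]
COMPARE_OP bool(>) → 25 vs 4 = True. Stack: [True]
POP_JUMP_IF_FALSE → pop True; no jump. Stack: []
LOAD_FAST a → push 25. Stack: [25]
LOAD_CONST → push 3. Stack: [25, 3]
BINARY_OP << → 25 << 3 = 200. Stack: [200]
LOAD_FAST_LOAD_FAST a,t → push 25,4. Stack: [200, 25, 4]
BINARY_OP * → 25 * 4 = 100. Stack: [200, 100]
BINARY_OP + → 200 + 100 = 300. Stack: [300]
STORE_FAST w → w=300. Stack: []
LOAD_FAST w → push 300. Stack: [300]
LOAD_CONST → push 2. Stack: [300, 2]
BINARY_OP << → 300 << 2 = 1200. Stack: [1200]
STORE_FAST w → w=1200. Stack: []
LOAD_FAST w → push 1200. Stack: [1200]
RETURN_VALUE → return 1200.

1200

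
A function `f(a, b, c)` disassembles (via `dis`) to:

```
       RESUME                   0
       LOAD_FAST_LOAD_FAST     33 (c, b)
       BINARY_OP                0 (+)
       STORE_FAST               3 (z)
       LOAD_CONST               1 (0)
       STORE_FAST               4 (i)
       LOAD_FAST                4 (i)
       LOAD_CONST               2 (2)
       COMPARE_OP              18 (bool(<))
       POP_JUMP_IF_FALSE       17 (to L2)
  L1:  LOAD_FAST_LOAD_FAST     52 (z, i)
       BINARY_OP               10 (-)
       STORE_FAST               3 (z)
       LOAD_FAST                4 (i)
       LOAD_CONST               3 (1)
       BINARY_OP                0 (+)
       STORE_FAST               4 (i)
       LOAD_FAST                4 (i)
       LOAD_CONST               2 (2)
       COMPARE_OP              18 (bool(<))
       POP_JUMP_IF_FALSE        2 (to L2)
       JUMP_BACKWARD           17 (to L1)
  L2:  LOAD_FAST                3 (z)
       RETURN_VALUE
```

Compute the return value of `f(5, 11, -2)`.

8

LOAD_FAST_LOAD_FAST c,b → push -2,11. Stack: [-2, 11]
BINARY_OP + → -2 + 11 = 9. Stack: [9]
STORE_FAST z → z=9. Stack: []
LOAD_CONST → push 0. Stack: [0]
STORE_FAST i → i=0. Stack: []
LOAD_FAST i → push 0. Stack: [0]
LOAD_CONST → push 2. Stack: [0, 2]
COMPARE_OP bool(<) → 0 vs 2 = True. Stack: [True]
POP_JUMP_IF_FALSE → pop True; no jump. Stack: []
LOAD_FAST_LOAD_FAST z,i → push 9,0. Stack: [9, 0]
BINARY_OP - → 9 - 0 = 9. Stack: [9]
STORE_FAST z → z=9. Stack: []
LOAD_FAST i → push 0. Stack: [0]
LOAD_CONST → push 1. Stack: [0, 1]
BINARY_OP + → 0 + 1 = 1. Stack: [1]
STORE_FAST i → i=1. Stack: []
LOAD_FAST i → push 1. Stack: [1]
LOAD_CONST → push 2. Stack: [1, 2]
COMPARE_OP bool(<) → 1 vs 2 = True. Stack: [True]
POP_JUMP_IF_FALSE → pop True; no jump. Stack: []
LOAD_FAST_LOAD_FAST z,i → push 9,1. Stack: [9, 1]
BINARY_OP - → 9 - 1 = 8. Stack: [8]
STORE_FAST z → z=8. Stack: []
LOAD_FAST i → push 1. Stack: [1]
LOAD_CONST → push 1. Stack: [1, 1]
BINARY_OP + → 1 + 1 = 2. Stack: [2]
STORE_FAST i → i=2. Stack: []
LOAD_FAST i → push 2. Stack: [2]
LOAD_CONST → push 2. Stack: [2, 2]
COMPARE_OP bool(<) → 2 vs 2 = False. Stack: [False]
POP_JUMP_IF_FALSE → pop False; jump. Stack: []
LOAD_FAST z → push 8. Stack: [8]
RETURN_VALUE → return 8.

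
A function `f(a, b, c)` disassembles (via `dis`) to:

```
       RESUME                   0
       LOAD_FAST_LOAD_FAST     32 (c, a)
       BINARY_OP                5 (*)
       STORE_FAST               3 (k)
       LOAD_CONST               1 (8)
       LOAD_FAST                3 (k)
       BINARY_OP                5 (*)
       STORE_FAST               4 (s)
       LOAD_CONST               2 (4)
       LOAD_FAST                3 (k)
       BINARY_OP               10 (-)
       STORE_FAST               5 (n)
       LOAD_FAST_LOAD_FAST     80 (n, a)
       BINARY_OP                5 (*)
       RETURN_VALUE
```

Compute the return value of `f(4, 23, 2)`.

LOAD_FAST_LOAD_FAST c,a → push 2,4. Stack: [2, 4]
BINARY_OP * → 2 * 4 = 8. Stack: [8]
STORE_FAST k → k=8. Stack: []
LOAD_CONST → push 8. Stack: [8]
LOAD_FAST k → push 8. Stack: [8, 8]
BINARY_OP * → 8 * 8 = 64. Stack: [64]
STORE_FAST s → s=64. Stack: []
LOAD_CONST → push 4. Stack: [4]
LOAD_FAST k → push 8. Stack: [4, 8]
BINARY_OP - → 4 - 8 = -4. Stack: [-4]
STORE_FAST n → n=-4. Stack: []
LOAD_FAST_LOAD_FAST n,a → push -4,4. Stack: [-4, 4]
BINARY_OP * → -4 * 4 = -16. Stack: [-16]
RETURN_VALUE → return -16.

-16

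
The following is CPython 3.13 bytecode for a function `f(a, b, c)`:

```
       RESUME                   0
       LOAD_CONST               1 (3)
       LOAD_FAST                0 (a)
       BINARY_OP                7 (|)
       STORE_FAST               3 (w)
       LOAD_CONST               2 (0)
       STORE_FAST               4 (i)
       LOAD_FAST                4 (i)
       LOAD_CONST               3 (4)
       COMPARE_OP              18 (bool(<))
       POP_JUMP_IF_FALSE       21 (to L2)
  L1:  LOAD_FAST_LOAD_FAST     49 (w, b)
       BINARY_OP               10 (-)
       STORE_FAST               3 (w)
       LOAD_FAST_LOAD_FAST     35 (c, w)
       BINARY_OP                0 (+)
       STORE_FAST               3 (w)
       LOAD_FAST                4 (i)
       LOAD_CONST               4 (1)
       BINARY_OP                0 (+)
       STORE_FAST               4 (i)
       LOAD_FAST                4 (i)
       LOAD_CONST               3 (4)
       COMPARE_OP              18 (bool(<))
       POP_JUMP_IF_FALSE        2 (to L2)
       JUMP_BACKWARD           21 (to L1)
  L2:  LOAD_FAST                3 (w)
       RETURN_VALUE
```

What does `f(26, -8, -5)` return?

LOAD_CONST → push 3
LOAD_FAST a → push 26
BINARY_OP | → 3 | 26 = 27
STORE_FAST w → w=27
LOAD_CONST → push 0
STORE_FAST i → i=0
LOAD_FAST i → push 0
LOAD_CONST → push 4
COMPARE_OP bool(<) → 0 vs 4 = True
POP_JUMP_IF_FALSE → pop True; no jump
LOAD_FAST_LOAD_FAST w,b → push 27,-8
BINARY_OP - → 27 - -8 = 35
STORE_FAST w → w=35
LOAD_FAST_LOAD_FAST c,w → push -5,35
BINARY_OP + → -5 + 35 = 30
STORE_FAST w → w=30
LOAD_FAST i → push 0
LOAD_CONST → push 1
BINARY_OP + → 0 + 1 = 1
STORE_FAST i → i=1
LOAD_FAST i → push 1
LOAD_CONST → push 4
COMPARE_OP bool(<) → 1 vs 4 = True
POP_JUMP_IF_FALSE → pop True; no jump
LOAD_FAST_LOAD_FAST w,b → push 30,-8
BINARY_OP - → 30 - -8 = 38
STORE_FAST w → w=38
LOAD_FAST_LOAD_FAST c,w → push -5,38
BINARY_OP + → -5 + 38 = 33
STORE_FAST w → w=33
LOAD_FAST i → push 1
LOAD_CONST → push 1
BINARY_OP + → 1 + 1 = 2
STORE_FAST i → i=2
LOAD_FAST i → push 2
LOAD_CONST → push 4
COMPARE_OP bool(<) → 2 vs 4 = True
POP_JUMP_IF_FALSE → pop True; no jump
LOAD_FAST_LOAD_FAST w,b → push 33,-8
BINARY_OP - → 33 - -8 = 41
STORE_FAST w → w=41
LOAD_FAST_LOAD_FAST c,w → push -5,41
BINARY_OP + → -5 + 41 = 36
STORE_FAST w → w=36
LOAD_FAST i → push 2
LOAD_CONST → push 1
BINARY_OP + → 2 + 1 = 3
STORE_FAST i → i=3
LOAD_FAST i → push 3
LOAD_CONST → push 4
COMPARE_OP bool(<) → 3 vs 4 = True
POP_JUMP_IF_FALSE → pop True; no jump
LOAD_FAST_LOAD_FAST w,b → push 36,-8
BINARY_OP - → 36 - -8 = 44
STORE_FAST w → w=44
LOAD_FAST_LOAD_FAST c,w → push -5,44
BINARY_OP + → -5 + 44 = 39
STORE_FAST w → w=39
LOAD_FAST i → push 3
LOAD_CONST → push 1
BINARY_OP + → 3 + 1 = 4
STORE_FAST i → i=4
LOAD_FAST i → push 4
LOAD_CONST → push 4
COMPARE_OP bool(<) → 4 vs 4 = False
POP_JUMP_IF_FALSE → pop False; jump
LOAD_FAST w → push 39
RETURN_VALUE → return 39.

39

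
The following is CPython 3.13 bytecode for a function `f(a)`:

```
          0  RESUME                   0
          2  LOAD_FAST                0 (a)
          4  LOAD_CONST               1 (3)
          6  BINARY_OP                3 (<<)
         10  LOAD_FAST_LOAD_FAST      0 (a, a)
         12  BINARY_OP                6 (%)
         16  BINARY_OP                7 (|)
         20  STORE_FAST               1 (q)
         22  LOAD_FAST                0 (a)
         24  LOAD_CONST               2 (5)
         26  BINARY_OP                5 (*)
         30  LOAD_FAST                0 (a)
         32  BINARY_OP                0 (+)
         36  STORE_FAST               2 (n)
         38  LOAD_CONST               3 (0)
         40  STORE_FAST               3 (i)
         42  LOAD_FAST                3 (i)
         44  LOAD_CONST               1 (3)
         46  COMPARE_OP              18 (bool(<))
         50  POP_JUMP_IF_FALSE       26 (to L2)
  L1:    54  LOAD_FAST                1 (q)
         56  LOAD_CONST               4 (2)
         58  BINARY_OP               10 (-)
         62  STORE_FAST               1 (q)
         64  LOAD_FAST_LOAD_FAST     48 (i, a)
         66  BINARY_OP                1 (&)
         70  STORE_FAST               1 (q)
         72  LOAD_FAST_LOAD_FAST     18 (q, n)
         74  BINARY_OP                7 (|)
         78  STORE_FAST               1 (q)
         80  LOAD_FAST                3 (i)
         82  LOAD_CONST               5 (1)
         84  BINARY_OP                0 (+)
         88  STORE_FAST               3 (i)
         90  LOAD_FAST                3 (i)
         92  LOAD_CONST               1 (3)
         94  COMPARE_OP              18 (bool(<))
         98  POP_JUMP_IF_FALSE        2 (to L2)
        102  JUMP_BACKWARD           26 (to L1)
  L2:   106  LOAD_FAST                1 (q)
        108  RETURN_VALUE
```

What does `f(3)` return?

LOAD_FAST a → push 3
LOAD_CONST → push 3
BINARY_OP << → 3 << 3 = 24
LOAD_FAST_LOAD_FAST a,a → push 3,3
BINARY_OP % → 3 % 3 = 0
BINARY_OP | → 24 | 0 = 24
STORE_FAST q → q=24
LOAD_FAST a → push 3
LOAD_CONST → push 5
BINARY_OP * → 3 * 5 = 15
LOAD_FAST a → push 3
BINARY_OP + → 15 + 3 = 18
STORE_FAST n → n=18
LOAD_CONST → push 0
STORE_FAST i → i=0
LOAD_FAST i → push 0
LOAD_CONST → push 3
COMPARE_OP bool(<) → 0 vs 3 = True
POP_JUMP_IF_FALSE → pop True; no jump
LOAD_FAST q → push 24
LOAD_CONST → push 2
BINARY_OP - → 24 - 2 = 22
STORE_FAST q → q=22
LOAD_FAST_LOAD_FAST i,a → push 0,3
BINARY_OP & → 0 & 3 = 0
STORE_FAST q → q=0
LOAD_FAST_LOAD_FAST q,n → push 0,18
BINARY_OP | → 0 | 18 = 18
STORE_FAST q → q=18
LOAD_FAST i → push 0
LOAD_CONST → push 1
BINARY_OP + → 0 + 1 = 1
STORE_FAST i → i=1
LOAD_FAST i → push 1
LOAD_CONST → push 3
COMPARE_OP bool(<) → 1 vs 3 = True
POP_JUMP_IF_FALSE → pop True; no jump
LOAD_FAST q → push 18
LOAD_CONST → push 2
BINARY_OP - → 18 - 2 = 16
STORE_FAST q → q=16
LOAD_FAST_LOAD_FAST i,a → push 1,3
BINARY_OP & → 1 & 3 = 1
STORE_FAST q → q=1
LOAD_FAST_LOAD_FAST q,n → push 1,18
BINARY_OP | → 1 | 18 = 19
STORE_FAST q → q=19
LOAD_FAST i → push 1
LOAD_CONST → push 1
BINARY_OP + → 1 + 1 = 2
STORE_FAST i → i=2
LOAD_FAST i → push 2
LOAD_CONST → push 3
COMPARE_OP bool(<) → 2 vs 3 = True
POP_JUMP_IF_FALSE → pop True; no jump
LOAD_FAST q → push 19
LOAD_CONST → push 2
BINARY_OP - → 19 - 2 = 17
STORE_FAST q → q=17
LOAD_FAST_LOAD_FAST i,a → push 2,3
BINARY_OP & → 2 & 3 = 2
STORE_FAST q → q=2
LOAD_FAST_LOAD_FAST q,n → push 2,18
BINARY_OP | → 2 | 18 = 18
STORE_FAST q → q=18
LOAD_FAST i → push 2
LOAD_CONST → push 1
BINARY_OP + → 2 + 1 = 3
STORE_FAST i → i=3
LOAD_FAST i → push 3
LOAD_CONST → push 3
COMPARE_OP bool(<) → 3 vs 3 = False
POP_JUMP_IF_FALSE → pop False; jump
LOAD_FAST q → push 18
RETURN_VALUE → return 18.

18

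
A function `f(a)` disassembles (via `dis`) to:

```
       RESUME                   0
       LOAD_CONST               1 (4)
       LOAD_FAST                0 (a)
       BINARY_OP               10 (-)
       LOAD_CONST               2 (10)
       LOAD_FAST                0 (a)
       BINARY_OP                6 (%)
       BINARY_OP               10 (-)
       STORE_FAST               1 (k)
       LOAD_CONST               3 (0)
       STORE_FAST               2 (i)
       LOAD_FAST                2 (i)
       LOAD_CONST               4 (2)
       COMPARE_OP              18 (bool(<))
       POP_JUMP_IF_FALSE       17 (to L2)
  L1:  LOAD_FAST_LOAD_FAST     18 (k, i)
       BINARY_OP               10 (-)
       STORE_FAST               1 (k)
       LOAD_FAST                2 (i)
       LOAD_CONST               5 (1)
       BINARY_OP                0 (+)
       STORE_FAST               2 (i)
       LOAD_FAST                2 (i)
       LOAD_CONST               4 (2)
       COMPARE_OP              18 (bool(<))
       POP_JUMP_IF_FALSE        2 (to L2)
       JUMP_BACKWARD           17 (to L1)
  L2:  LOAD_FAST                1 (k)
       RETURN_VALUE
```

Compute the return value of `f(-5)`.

8

LOAD_CONST → push 4. Stack: [4]
LOAD_FAST a → push -5. Stack: [4, -5]
BINARY_OP - → 4 - -5 = 9. Stack: [9]
LOAD_CONST → push 10. Stack: [9, 10]
LOAD_FAST a → push -5. Stack: [9, 10, -5]
BINARY_OP % → 10 % -5 = 0. Stack: [9, 0]
BINARY_OP - → 9 - 0 = 9. Stack: [9]
STORE_FAST k → k=9. Stack: []
LOAD_CONST → push 0. Stack: [0]
STORE_FAST i → i=0. Stack: []
LOAD_FAST i → push 0. Stack: [0]
LOAD_CONST → push 2. Stack: [0, 2]
COMPARE_OP bool(<) → 0 vs 2 = True. Stack: [True]
POP_JUMP_IF_FALSE → pop True; no jump. Stack: []
LOAD_FAST_LOAD_FAST k,i → push 9,0. Stack: [9, 0]
BINARY_OP - → 9 - 0 = 9. Stack: [9]
STORE_FAST k → k=9. Stack: []
LOAD_FAST i → push 0. Stack: [0]
LOAD_CONST → push 1. Stack: [0, 1]
BINARY_OP + → 0 + 1 = 1. Stack: [1]
STORE_FAST i → i=1. Stack: []
LOAD_FAST i → push 1. Stack: [1]
LOAD_CONST → push 2. Stack: [1, 2]
COMPARE_OP bool(<) → 1 vs 2 = True. Stack: [True]
POP_JUMP_IF_FALSE → pop True; no jump. Stack: []
LOAD_FAST_LOAD_FAST k,i → push 9,1. Stack: [9, 1]
BINARY_OP - → 9 - 1 = 8. Stack: [8]
STORE_FAST k → k=8. Stack: []
LOAD_FAST i → push 1. Stack: [1]
LOAD_CONST → push 1. Stack: [1, 1]
BINARY_OP + → 1 + 1 = 2. Stack: [2]
STORE_FAST i → i=2. Stack: []
LOAD_FAST i → push 2. Stack: [2]
LOAD_CONST → push 2. Stack: [2, 2]
COMPARE_OP bool(<) → 2 vs 2 = False. Stack: [False]
POP_JUMP_IF_FALSE → pop False; jump. Stack: []
LOAD_FAST k → push 8. Stack: [8]
RETURN_VALUE → return 8.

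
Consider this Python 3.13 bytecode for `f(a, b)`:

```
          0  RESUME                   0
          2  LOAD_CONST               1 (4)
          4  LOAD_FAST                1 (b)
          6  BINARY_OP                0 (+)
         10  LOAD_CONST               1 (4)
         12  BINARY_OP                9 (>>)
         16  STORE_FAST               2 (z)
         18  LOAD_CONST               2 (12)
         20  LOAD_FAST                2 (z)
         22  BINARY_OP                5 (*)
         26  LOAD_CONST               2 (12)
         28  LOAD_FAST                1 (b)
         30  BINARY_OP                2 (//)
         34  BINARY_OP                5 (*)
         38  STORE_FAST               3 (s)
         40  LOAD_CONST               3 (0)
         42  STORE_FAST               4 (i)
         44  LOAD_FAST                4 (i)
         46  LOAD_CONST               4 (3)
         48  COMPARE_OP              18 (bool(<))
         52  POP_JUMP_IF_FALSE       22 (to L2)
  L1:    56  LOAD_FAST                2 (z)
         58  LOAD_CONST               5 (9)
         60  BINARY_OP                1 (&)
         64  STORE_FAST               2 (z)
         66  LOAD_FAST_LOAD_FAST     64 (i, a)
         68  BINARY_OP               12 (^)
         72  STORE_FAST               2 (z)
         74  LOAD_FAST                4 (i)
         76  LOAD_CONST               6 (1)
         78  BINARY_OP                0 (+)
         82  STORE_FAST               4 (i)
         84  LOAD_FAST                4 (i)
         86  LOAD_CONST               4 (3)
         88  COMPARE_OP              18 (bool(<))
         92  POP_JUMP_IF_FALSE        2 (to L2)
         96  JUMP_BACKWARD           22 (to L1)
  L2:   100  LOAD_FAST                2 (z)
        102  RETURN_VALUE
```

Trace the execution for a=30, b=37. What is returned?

28

LOAD_CONST → push 4. Stack: [4]
LOAD_FAST b → push 37. Stack: [4, 37]
BINARY_OP + → 4 + 37 = 41. Stack: [41]
LOAD_CONST → push 4. Stack: [41, 4]
BINARY_OP >> → 41 >> 4 = 2. Stack: [2]
STORE_FAST z → z=2. Stack: []
LOAD_CONST → push 12. Stack: [12]
LOAD_FAST z → push 2. Stack: [12, 2]
BINARY_OP * → 12 * 2 = 24. Stack: [24]
LOAD_CONST → push 12. Stack: [24, 12]
LOAD_FAST b → push 37. Stack: [24, 12, 37]
BINARY_OP // → 12 // 37 = 0. Stack: [24, 0]
BINARY_OP * → 24 * 0 = 0. Stack: [0]
STORE_FAST s → s=0. Stack: []
LOAD_CONST → push 0. Stack: [0]
STORE_FAST i → i=0. Stack: []
LOAD_FAST i → push 0. Stack: [0]
LOAD_CONST → push 3. Stack: [0, 3]
COMPARE_OP bool(<) → 0 vs 3 = True. Stack: [True]
POP_JUMP_IF_FALSE → pop True; no jump. Stack: []
LOAD_FAST z → push 2. Stack: [2]
LOAD_CONST → push 9. Stack: [2, 9]
BINARY_OP & → 2 & 9 = 0. Stack: [0]
STORE_FAST z → z=0. Stack: []
LOAD_FAST_LOAD_FAST i,a → push 0,30. Stack: [0, 30]
BINARY_OP ^ → 0 ^ 30 = 30. Stack: [30]
STORE_FAST z → z=30. Stack: []
LOAD_FAST i → push 0. Stack: [0]
LOAD_CONST → push 1. Stack: [0, 1]
BINARY_OP + → 0 + 1 = 1. Stack: [1]
STORE_FAST i → i=1. Stack: []
LOAD_FAST i → push 1. Stack: [1]
LOAD_CONST → push 3. Stack: [1, 3]
COMPARE_OP bool(<) → 1 vs 3 = True. Stack: [True]
POP_JUMP_IF_FALSE → pop True; no jump. Stack: []
LOAD_FAST z → push 30. Stack: [30]
LOAD_CONST → push 9. Stack: [30, 9]
BINARY_OP & → 30 & 9 = 8. Stack: [8]
STORE_FAST z → z=8. Stack: []
LOAD_FAST_LOAD_FAST i,a → push 1,30. Stack: [1, 30]
BINARY_OP ^ → 1 ^ 30 = 31. Stack: [31]
STORE_FAST z → z=31. Stack: []
LOAD_FAST i → push 1. Stack: [1]
LOAD_CONST → push 1. Stack: [1, 1]
BINARY_OP + → 1 + 1 = 2. Stack: [2]
STORE_FAST i → i=2. Stack: []
LOAD_FAST i → push 2. Stack: [2]
LOAD_CONST → push 3. Stack: [2, 3]
COMPARE_OP bool(<) → 2 vs 3 = True. Stack: [True]
POP_JUMP_IF_FALSE → pop True; no jump. Stack: []
LOAD_FAST z → push 31. Stack: [31]
LOAD_CONST → push 9. Stack: [31, 9]
BINARY_OP & → 31 & 9 = 9. Stack: [9]
STORE_FAST z → z=9. Stack: []
LOAD_FAST_LOAD_FAST i,a → push 2,30. Stack: [2, 30]
BINARY_OP ^ → 2 ^ 30 = 28. Stack: [28]
STORE_FAST z → z=28. Stack: []
LOAD_FAST i → push 2. Stack: [2]
LOAD_CONST → push 1. Stack: [2, 1]
BINARY_OP + → 2 + 1 = 3. Stack: [3]
STORE_FAST i → i=3. Stack: []
LOAD_FAST i → push 3. Stack: [3]
LOAD_CONST → push 3. Stack: [3, 3]
COMPARE_OP bool(<) → 3 vs 3 = False. Stack: [False]
POP_JUMP_IF_FALSE → pop False; jump. Stack: []
LOAD_FAST z → push 28. Stack: [28]
RETURN_VALUE → return 28.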